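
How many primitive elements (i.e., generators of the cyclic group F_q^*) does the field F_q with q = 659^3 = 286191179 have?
There are φ(286191178) = 110806272 primitive elements

F_q^* is cyclic of order q - 1 = 286191178. A cyclic group of order m has exactly φ(m) generators. Here m = 286191178 = 2 · 7 · 13 · 47 · 33457, so the number of primitive elements is φ(286191178) = 110806272.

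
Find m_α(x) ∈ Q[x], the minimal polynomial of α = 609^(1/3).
m_α(x) = x^3 - 609

α satisfies α^3 = 609, so x^3 - 609 annihilates α. By the rational root test, a rational root p/q (in lowest terms) of x^3 - 609 would satisfy p^3 = 609 q^3, forcing q = 1 and p^3 = 609; but 609 is not a perfect cube, contradiction. A monic cubic over Q with no rational root is irreducible (any nontrivial factorization would include a linear factor). Hence x^3 - 609 is the minimal polynomial of α, and in particular [Q(α):Q] = 3.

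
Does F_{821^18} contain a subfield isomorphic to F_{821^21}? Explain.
No: F_{821^21} is not a subfield of F_{821^18}

F_{p^m} embeds in F_{p^n} iff m | n. Here 21 ∤ 18 (since 18 = 0·21 + 18 with remainder 18 ≠ 0), so F_{821^21} is not a subfield of F_{821^18}. Equivalently: if it were, the tower law would give 21 = [F_{821^21}:F_821] dividing [F_{821^18}:F_821] = 18, contradiction.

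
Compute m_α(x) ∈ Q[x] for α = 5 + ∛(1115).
m_α(x) = x^3 - 15x^2 + 75x - 1240

Set β = α - 5 = ∛(1115), so β^3 = 1115. Then (α - 5)^3 - 1115 = 0, i.e. α is a root of g(x) = (x - 5)^3 - 1115 = x^3 - 15x^2 + 75x - 1240. Since g(x) = h(x - 5) where h(x) = x^3 - 1115, and h is irreducible over Q (because 1115 is not a perfect cube, so h has no rational root, and a monic cubic with no rational root is irreducible), g is also irreducible (irreducibility is preserved under the substitution x → x - 5). Hence m_α(x) = x^3 - 15x^2 + 75x - 1240.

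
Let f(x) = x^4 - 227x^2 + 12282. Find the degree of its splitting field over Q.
[K : Q] = 4

Solving the quadratic in x^2: x^2 = (227 ± √(227^2 - 4·12282))/2 = (227 ± √2401)/2 = (227 ± 49)/2, giving x^2 = 89 or x^2 = 138. So f(x) = (x^2 - 89)(x^2 - 138) and the roots of f are ±√89, ±√138. Hence the splitting field is K = Q(√89, √138). Since 89 and 138 are distinct squarefree integers > 1, their product 12282 is not a perfect square, so √138 ∉ Q(√89). By the tower law [K:Q] = [Q(√89,√138):Q(√89)] · [Q(√89):Q] = 2 · 2 = 4.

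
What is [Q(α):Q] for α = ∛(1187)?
[Q(α):Q] = 3

The minimal polynomial of α is x^3 - 1187, irreducible over Q since 1187 is not a perfect cube (so x^3 - 1187 has no rational root). Hence [Q(α):Q] = deg(m_α) = 3.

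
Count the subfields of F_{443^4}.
F_{443^4} has 3 subfields

The subfields of F_{p^n} are exactly the fields F_{p^d} for d | n (each is the fixed field of the unique index-d subgroup of Gal(F_{p^n}/F_p) ≅ Z/nZ). The divisors of n = 4 are {1, 2, 4}, giving 3 subfields: F_{443^1}, F_{443^2}, F_{443^4}.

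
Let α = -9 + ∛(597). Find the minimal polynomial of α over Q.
m_α(x) = x^3 + 27x^2 + 243x + 132

Set β = α + 9 = ∛(597), so β^3 = 597. Then (α + 9)^3 - 597 = 0, i.e. α is a root of g(x) = (x + 9)^3 - 597 = x^3 + 27x^2 + 243x + 132. Since g(x) = h(x + 9) where h(x) = x^3 - 597, and h is irreducible over Q (because 597 is not a perfect cube, so h has no rational root, and a monic cubic with no rational root is irreducible), g is also irreducible (irreducibility is preserved under the substitution x → x + 9). Hence m_α(x) = x^3 + 27x^2 + 243x + 132.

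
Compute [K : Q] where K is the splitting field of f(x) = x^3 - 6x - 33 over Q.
[K : Q] = 6

By the rational root test, any rational root of the monic integer polynomial f(x) = x^3 - 6x - 33 must be an integer dividing the constant term -33, i.e. one of ±{1, 3, 11, 33}. Evaluating: f(1) = -38, f(-1) = -28, f(3) = -24, f(-3) = -42, f(11) = 1232, f(-11) = -1298, f(33) = 35706, f(-33) = -35772; none is 0, so f has no rational root and is therefore irreducible over Q (a cubic with no linear factor over a field is irreducible). For an irreducible cubic, the Galois group is A_3 or S_3 according as the discriminant disc(f) = -4a^3 - 27b^2 = -4·(-6)^3 - 27·(-33)^2 = -28539 is or is not a square in Q. Here disc(f) = -28539 is not a perfect square in Q, so the Galois group of f over Q is not contained in A_3 and must be all of S_3. The splitting field has degree |S_3| = 6 over Q, so [K : Q] = 6.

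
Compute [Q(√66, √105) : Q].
[Q(√66, √105) : Q] = 4

[Q(√66):Q] = 2 (min poly x^2 - 66, irreducible since 66 is squarefree > 1). For the top step, suppose √105 ∈ Q(√66), say √105 = c + d√66 with c, d ∈ Q. Squaring: 105 = c^2 + 66d^2 + 2cd√66. Since √66 ∉ Q this forces 2cd = 0. If d = 0 then √105 = c ∈ Q, contradicting 105 squarefree > 1. If c = 0 then 105 = 66d^2, so 66·105 = (66d)^2 is a perfect square in Q — but 66·105 = 6930 is not a perfect square (since 66 and 105 are distinct squarefree integers). Contradiction. Hence √105 ∉ Q(√66), so x^2 - 105 stays irreducible over Q(√66) and [Q(√66, √105) : Q(√66)] = 2. By the tower law, [Q(√66, √105) : Q] = 2 · 2 = 4.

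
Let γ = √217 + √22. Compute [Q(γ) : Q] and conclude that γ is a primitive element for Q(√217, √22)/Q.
[Q(γ) : Q] = 4 (equivalently, Q(γ) = Q(√217, √22))

Obviously Q(γ) ⊆ Q(√217, √22), and [Q(√217, √22):Q] = 4 (since 217, 22 are distinct squarefree integers > 1 with 4774 not a perfect square). To show equality we compute the minimal polynomial of γ. From γ = √217 + √22: γ^2 = 217 + 2√(4774) + 22 = 239 + 2√(4774), so γ^2 - 239 = 2√(4774); squaring, (γ^2 - 239)^2 = 4·4774, i.e. γ^4 - 478γ^2 + 57121 - 19096 = 0, i.e. γ^4 - 478γ^2 + 38025 = 0. So γ is a root of x^4 - 478x^2 + 38025. This polynomial is irreducible over Q: it has no rational root (each ±√217 ± √22 is irrational), and any factorization into two quadratics over Q would force √(4774) ∈ Q (pairing opposite roots) or √217, √22 ∈ Q (other pairings), all impossible. Hence [Q(γ):Q] = 4 = [Q(√217, √22):Q], so Q(γ) = Q(√217, √22).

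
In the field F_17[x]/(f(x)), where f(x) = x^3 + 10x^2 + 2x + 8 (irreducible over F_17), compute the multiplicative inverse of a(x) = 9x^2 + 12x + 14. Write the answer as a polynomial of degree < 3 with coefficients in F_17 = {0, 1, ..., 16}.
a(x)^(-1) ≡ 5x^2 + 9x + 2 (mod f(x))

Since f is irreducible over F_17, F_17[x]/(f) is a field and a(x) ≠ 0 has an inverse. Apply the extended Euclidean algorithm to f(x) and a(x) in F_17[x]: f(x) = (2x + 6)·a(x) + (4x + 9);  a(x) = (15x + 16)·(4x + 9) + (6). The last nonzero remainder is the constant 6 = gcd(f, a) in F_17. Back-substituting through the division chain expresses 6 = s(x)·a(x) + t(x)·f(x) with s(x) ≡ 13x^2 + 3x + 12 (mod f), so (13x^2 + 3x + 12)·a(x) ≡ 6 (mod f). Multiplying by 6^(-1) ≡ 3 in F_17 gives a(x)^(-1) ≡ 3·(13x^2 + 3x + 12) ≡ 5x^2 + 9x + 2 (mod f). Check: (9x^2 + 12x + 14)·(5x^2 + 9x + 2) = 11x^4 + 5x^3 + 9x^2 + 14x + 11 ≡ 1 (mod x^3 + 10x^2 + 2x + 8).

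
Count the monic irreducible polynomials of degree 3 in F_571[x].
There are 62056280 monic irreducible polynomials of degree 3 over F_571

Each element of F_{571^3} that lies in no proper subfield is a root of exactly one monic irreducible of degree 3 over F_571, and each such polynomial has 3 distinct roots in F_{571^3}. By Möbius inversion the count is N_571(3) = (1/3) Σ_{d|3} μ(3/d) · 571^d = (1/3)(μ(3)·571^1 + μ(1)·571^3) = 186168840/3 = 62056280.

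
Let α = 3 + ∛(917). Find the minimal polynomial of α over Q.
m_α(x) = x^3 - 9x^2 + 27x - 944

Set β = α - 3 = ∛(917), so β^3 = 917. Then (α - 3)^3 - 917 = 0, i.e. α is a root of g(x) = (x - 3)^3 - 917 = x^3 - 9x^2 + 27x - 944. Since g(x) = h(x - 3) where h(x) = x^3 - 917, and h is irreducible over Q (because 917 is not a perfect cube, so h has no rational root, and a monic cubic with no rational root is irreducible), g is also irreducible (irreducibility is preserved under the substitution x → x - 3). Hence m_α(x) = x^3 - 9x^2 + 27x - 944.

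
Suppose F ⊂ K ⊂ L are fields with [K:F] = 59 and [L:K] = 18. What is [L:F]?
[L:F] = 1062

The tower law says that for any tower of field extensions F ⊂ K ⊂ L with finite degrees, [L:F] = [L:K] · [K:F]. Here this gives [L:F] = 18 · 59 = 1062.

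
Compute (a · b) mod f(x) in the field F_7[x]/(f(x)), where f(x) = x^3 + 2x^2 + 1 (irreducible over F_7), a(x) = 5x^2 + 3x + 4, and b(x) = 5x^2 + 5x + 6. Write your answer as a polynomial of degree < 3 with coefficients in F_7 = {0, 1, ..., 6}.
a · b ≡ x^2 + 6x + 6 (mod f(x))

Multiply in F_7[x]: a(x)·b(x) = (5x^2 + 3x + 4)·(5x^2 + 5x + 6) = 4x^4 + 5x^3 + 2x^2 + 3x + 3. This has degree ≥ 3, so divide by f(x) over F_7: 4x^4 + 5x^3 + 2x^2 + 3x + 3 = (4x + 4)·(x^3 + 2x^2 + 1) + (x^2 + 6x + 6). Hence a·b ≡ x^2 + 6x + 6 (mod f). (F_7[x]/(f) is a field with 7^3 = 343 elements since f is irreducible of degree 3.)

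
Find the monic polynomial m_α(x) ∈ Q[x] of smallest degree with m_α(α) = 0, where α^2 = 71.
m_α(x) = x^2 - 71

α satisfies α^2 - 71 = 0, so x^2 - 71 annihilates α. Since d = 71 is squarefree and ≠ 1, it is not a perfect square in Q, so x^2 - 71 has no rational root and is therefore irreducible over Q (a degree-2 polynomial over a field is irreducible iff it has no root). Hence m_α(x) = x^2 - 71.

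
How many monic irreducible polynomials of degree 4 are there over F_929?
There are 186209726160 monic irreducible polynomials of degree 4 over F_929

Each element of F_{929^4} that lies in no proper subfield is a root of exactly one monic irreducible of degree 4 over F_929, and each such polynomial has 4 distinct roots in F_{929^4}. By Möbius inversion the count is N_929(4) = (1/4) Σ_{d|4} μ(4/d) · 929^d = (1/4)(μ(4)·929^1 + μ(2)·929^2 + μ(1)·929^4) = 744838904640/4 = 186209726160.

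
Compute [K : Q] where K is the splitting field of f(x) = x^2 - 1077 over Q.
[K : Q] = 2

f(x) = x^2 - 1077 factors as (x - √1077)(x + √1077). The splitting field is K = Q(√1077). Since 1077 is squarefree and > 1, it is not a perfect square, so x^2 - 1077 is irreducible over Q and [Q(√1077) : Q] = 2. Hence [K : Q] = 2.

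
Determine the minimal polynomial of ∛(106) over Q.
m_α(x) = x^3 - 106

α satisfies α^3 = 106, so x^3 - 106 annihilates α. By the rational root test, a rational root p/q (in lowest terms) of x^3 - 106 would satisfy p^3 = 106 q^3, forcing q = 1 and p^3 = 106; but 106 is not a perfect cube, contradiction. A monic cubic over Q with no rational root is irreducible (any nontrivial factorization would include a linear factor). Hence x^3 - 106 is the minimal polynomial of α, and in particular [Q(α):Q] = 3.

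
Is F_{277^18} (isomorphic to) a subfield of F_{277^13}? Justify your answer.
No: F_{277^18} is not a subfield of F_{277^13}

F_{p^m} embeds in F_{p^n} iff m | n. Here 18 ∤ 13 (since 13 = 0·18 + 13 with remainder 13 ≠ 0), so F_{277^18} is not a subfield of F_{277^13}. Equivalently: if it were, the tower law would give 18 = [F_{277^18}:F_277] dividing [F_{277^13}:F_277] = 13, contradiction.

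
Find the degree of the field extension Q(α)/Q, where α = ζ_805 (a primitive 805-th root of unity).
[Q(α):Q] = 528

The minimal polynomial of ζ_805 over Q is the 805-th cyclotomic polynomial Φ_805(x), which is irreducible over Q and has degree φ(805) = 528. Hence [Q(α):Q] = φ(805) = 528.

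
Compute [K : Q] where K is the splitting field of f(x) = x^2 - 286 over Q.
[K : Q] = 2

f(x) = x^2 - 286 factors as (x - √286)(x + √286). The splitting field is K = Q(√286). Since 286 is squarefree and > 1, it is not a perfect square, so x^2 - 286 is irreducible over Q and [Q(√286) : Q] = 2. Hence [K : Q] = 2.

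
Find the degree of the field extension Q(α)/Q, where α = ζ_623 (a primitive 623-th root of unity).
[Q(α):Q] = 528

The minimal polynomial of ζ_623 over Q is the 623-th cyclotomic polynomial Φ_623(x), which is irreducible over Q and has degree φ(623) = 528. Hence [Q(α):Q] = φ(623) = 528.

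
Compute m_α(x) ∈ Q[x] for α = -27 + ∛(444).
m_α(x) = x^3 + 81x^2 + 2187x + 19239

Set β = α + 27 = ∛(444), so β^3 = 444. Then (α + 27)^3 - 444 = 0, i.e. α is a root of g(x) = (x + 27)^3 - 444 = x^3 + 81x^2 + 2187x + 19239. Since g(x) = h(x + 27) where h(x) = x^3 - 444, and h is irreducible over Q (because 444 is not a perfect cube, so h has no rational root, and a monic cubic with no rational root is irreducible), g is also irreducible (irreducibility is preserved under the substitution x → x + 27). Hence m_α(x) = x^3 + 81x^2 + 2187x + 19239.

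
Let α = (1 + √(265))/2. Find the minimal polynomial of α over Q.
m_α(x) = x^2 - x - 66

From 2α - 1 = √(265), squaring gives (2α - 1)^2 = 265, i.e. 4α^2 - 4α + 1 = 265, so α^2 - α + (1 - 265)/4 = 0. Since 265 ≡ 1 (mod 4), (1 - 265)/4 = -66 ∈ Z. The polynomial x^2 - x - 66 has discriminant 1 - 4·(-66) = 265, which is not a perfect square in Q (d = 265 is squarefree and ≠ 1), so x^2 - x - 66 is irreducible over Q. It is the minimal polynomial of α.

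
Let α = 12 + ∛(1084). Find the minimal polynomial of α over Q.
m_α(x) = x^3 - 36x^2 + 432x - 2812

Set β = α - 12 = ∛(1084), so β^3 = 1084. Then (α - 12)^3 - 1084 = 0, i.e. α is a root of g(x) = (x - 12)^3 - 1084 = x^3 - 36x^2 + 432x - 2812. Since g(x) = h(x - 12) where h(x) = x^3 - 1084, and h is irreducible over Q (because 1084 is not a perfect cube, so h has no rational root, and a monic cubic with no rational root is irreducible), g is also irreducible (irreducibility is preserved under the substitution x → x - 12). Hence m_α(x) = x^3 - 36x^2 + 432x - 2812.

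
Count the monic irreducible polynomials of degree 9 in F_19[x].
There are 35854187880 monic irreducible polynomials of degree 9 over F_19

Each element of F_{19^9} that lies in no proper subfield is a root of exactly one monic irreducible of degree 9 over F_19, and each such polynomial has 9 distinct roots in F_{19^9}. By Möbius inversion the count is N_19(9) = (1/9) Σ_{d|9} μ(9/d) · 19^d = (1/9)(μ(9)·19^1 + μ(3)·19^3 + μ(1)·19^9) = 322687690920/9 = 35854187880.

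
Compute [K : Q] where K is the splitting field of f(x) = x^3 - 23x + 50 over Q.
[K : Q] = 6

By the rational root test, any rational root of the monic integer polynomial f(x) = x^3 - 23x + 50 must be an integer dividing the constant term 50, i.e. one of ±{1, 2, 5, 10, 25, 50}. Evaluating: f(1) = 28, f(-1) = 72, f(2) = 12, f(-2) = 88, f(5) = 60, f(-5) = 40, f(10) = 820, f(-10) = -720, f(25) = 15100, f(-25) = -15000, f(50) = 123900, f(-50) = -123800; none is 0, so f has no rational root and is therefore irreducible over Q (a cubic with no linear factor over a field is irreducible). For an irreducible cubic, the Galois group is A_3 or S_3 according as the discriminant disc(f) = -4a^3 - 27b^2 = -4·(-23)^3 - 27·(50)^2 = -18832 is or is not a square in Q. Here disc(f) = -18832 is not a perfect square in Q, so the Galois group of f over Q is not contained in A_3 and must be all of S_3. The splitting field has degree |S_3| = 6 over Q, so [K : Q] = 6.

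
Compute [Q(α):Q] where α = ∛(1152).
[Q(α):Q] = 3

The minimal polynomial of α is x^3 - 1152, irreducible over Q since 1152 is not a perfect cube (so x^3 - 1152 has no rational root). Hence [Q(α):Q] = deg(m_α) = 3.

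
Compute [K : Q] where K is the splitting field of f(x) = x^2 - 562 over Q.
[K : Q] = 2

f(x) = x^2 - 562 factors as (x - √562)(x + √562). The splitting field is K = Q(√562). Since 562 is squarefree and > 1, it is not a perfect square, so x^2 - 562 is irreducible over Q and [Q(√562) : Q] = 2. Hence [K : Q] = 2.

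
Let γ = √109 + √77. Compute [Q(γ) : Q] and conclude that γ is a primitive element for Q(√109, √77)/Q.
[Q(γ) : Q] = 4 (equivalently, Q(γ) = Q(√109, √77))

Obviously Q(γ) ⊆ Q(√109, √77), and [Q(√109, √77):Q] = 4 (since 109, 77 are distinct squarefree integers > 1 with 8393 not a perfect square). To show equality we compute the minimal polynomial of γ. From γ = √109 + √77: γ^2 = 109 + 2√(8393) + 77 = 186 + 2√(8393), so γ^2 - 186 = 2√(8393); squaring, (γ^2 - 186)^2 = 4·8393, i.e. γ^4 - 372γ^2 + 34596 - 33572 = 0, i.e. γ^4 - 372γ^2 + 1024 = 0. So γ is a root of x^4 - 372x^2 + 1024. This polynomial is irreducible over Q: it has no rational root (each ±√109 ± √77 is irrational), and any factorization into two quadratics over Q would force √(8393) ∈ Q (pairing opposite roots) or √109, √77 ∈ Q (other pairings), all impossible. Hence [Q(γ):Q] = 4 = [Q(√109, √77):Q], so Q(γ) = Q(√109, √77).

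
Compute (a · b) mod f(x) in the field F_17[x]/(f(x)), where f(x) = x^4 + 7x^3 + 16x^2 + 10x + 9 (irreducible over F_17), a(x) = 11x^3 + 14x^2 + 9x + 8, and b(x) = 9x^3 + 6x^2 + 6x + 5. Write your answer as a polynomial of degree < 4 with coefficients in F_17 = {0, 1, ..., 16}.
a · b ≡ 16x^3 + 2x^2 + 11x (mod f(x))

Multiply in F_17[x]: a(x)·b(x) = (11x^3 + 14x^2 + 9x + 8)·(9x^3 + 6x^2 + 6x + 5) = 14x^6 + 5x^5 + 10x^4 + 10x^3 + 2x^2 + 8x + 6. This has degree ≥ 4, so divide by f(x) over F_17: 14x^6 + 5x^5 + 10x^4 + 10x^3 + 2x^2 + 8x + 6 = (14x^2 + 9x + 12)·(x^4 + 7x^3 + 16x^2 + 10x + 9) + (16x^3 + 2x^2 + 11x). Hence a·b ≡ 16x^3 + 2x^2 + 11x (mod f). (F_17[x]/(f) is a field with 17^4 = 83521 elements since f is irreducible of degree 4.)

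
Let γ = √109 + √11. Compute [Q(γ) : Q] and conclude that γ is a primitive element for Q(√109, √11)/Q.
[Q(γ) : Q] = 4 (equivalently, Q(γ) = Q(√109, √11))

Obviously Q(γ) ⊆ Q(√109, √11), and [Q(√109, √11):Q] = 4 (since 109, 11 are distinct squarefree integers > 1 with 1199 not a perfect square). To show equality we compute the minimal polynomial of γ. From γ = √109 + √11: γ^2 = 109 + 2√(1199) + 11 = 120 + 2√(1199), so γ^2 - 120 = 2√(1199); squaring, (γ^2 - 120)^2 = 4·1199, i.e. γ^4 - 240γ^2 + 14400 - 4796 = 0, i.e. γ^4 - 240γ^2 + 9604 = 0. So γ is a root of x^4 - 240x^2 + 9604. This polynomial is irreducible over Q: it has no rational root (each ±√109 ± √11 is irrational), and any factorization into two quadratics over Q would force √(1199) ∈ Q (pairing opposite roots) or √109, √11 ∈ Q (other pairings), all impossible. Hence [Q(γ):Q] = 4 = [Q(√109, √11):Q], so Q(γ) = Q(√109, √11).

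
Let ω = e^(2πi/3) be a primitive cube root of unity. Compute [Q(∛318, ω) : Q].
[Q(∛318, ω) : Q] = 6

[Q(∛318):Q] = 3 (min poly x^3 - 318, irreducible since 318 is not a perfect cube). [Q(ω):Q] = 2 (min poly x^2 + x + 1). Since Q(∛318) ⊂ R and ω ∉ R, we have ω ∉ Q(∛318), so x^2 + x + 1 remains irreducible over Q(∛318) and [Q(∛318, ω) : Q(∛318)] = 2. By the tower law, [Q(∛318, ω) : Q] = 3 · 2 = 6. (In fact Q(∛318, ω) is the splitting field of x^3 - 318 over Q.)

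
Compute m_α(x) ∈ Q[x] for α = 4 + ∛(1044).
m_α(x) = x^3 - 12x^2 + 48x - 1108

Set β = α - 4 = ∛(1044), so β^3 = 1044. Then (α - 4)^3 - 1044 = 0, i.e. α is a root of g(x) = (x - 4)^3 - 1044 = x^3 - 12x^2 + 48x - 1108. Since g(x) = h(x - 4) where h(x) = x^3 - 1044, and h is irreducible over Q (because 1044 is not a perfect cube, so h has no rational root, and a monic cubic with no rational root is irreducible), g is also irreducible (irreducibility is preserved under the substitution x → x - 4). Hence m_α(x) = x^3 - 12x^2 + 48x - 1108.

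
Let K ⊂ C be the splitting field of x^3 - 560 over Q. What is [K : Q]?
[K : Q] = 6

The roots of x^3 - 560 are ∛560, ω∛560, ω^2∛560 where ω = e^(2πi/3) is a primitive cube root of unity, so K = Q(∛560, ω). Now [Q(∛560):Q] = 3 (since 560 is not a perfect cube, x^3 - 560 is irreducible) and [Q(ω):Q] = 2. Both 2 and 3 divide [K:Q], and [K:Q] ≤ 3·2 = 6, so [K:Q] = 6. (Equivalently: Q(∛560) ⊂ R but ω ∉ R, so [K : Q(∛560)] = 2.)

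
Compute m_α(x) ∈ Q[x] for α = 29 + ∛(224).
m_α(x) = x^3 - 87x^2 + 2523x - 24613

Set β = α - 29 = ∛(224), so β^3 = 224. Then (α - 29)^3 - 224 = 0, i.e. α is a root of g(x) = (x - 29)^3 - 224 = x^3 - 87x^2 + 2523x - 24613. Since g(x) = h(x - 29) where h(x) = x^3 - 224, and h is irreducible over Q (because 224 is not a perfect cube, so h has no rational root, and a monic cubic with no rational root is irreducible), g is also irreducible (irreducibility is preserved under the substitution x → x - 29). Hence m_α(x) = x^3 - 87x^2 + 2523x - 24613.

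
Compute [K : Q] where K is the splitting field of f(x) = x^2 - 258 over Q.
[K : Q] = 2

f(x) = x^2 - 258 factors as (x - √258)(x + √258). The splitting field is K = Q(√258). Since 258 is squarefree and > 1, it is not a perfect square, so x^2 - 258 is irreducible over Q and [Q(√258) : Q] = 2. Hence [K : Q] = 2.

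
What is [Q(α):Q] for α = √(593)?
[Q(α):Q] = 2

[Q(α):Q] equals the degree of the minimal polynomial of α. Here α^2 = 593 and x^2 - 593 is irreducible (d = 593 is squarefree, ≠ 1, hence not a square), so deg(m_α) = 2. Thus [Q(α):Q] = 2.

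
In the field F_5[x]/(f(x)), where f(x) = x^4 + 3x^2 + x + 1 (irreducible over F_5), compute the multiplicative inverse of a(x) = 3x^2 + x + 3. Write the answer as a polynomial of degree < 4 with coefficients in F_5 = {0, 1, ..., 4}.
a(x)^(-1) ≡ 2x^3 + 4x + 1 (mod f(x))

Since f is irreducible over F_5, F_5[x]/(f) is a field and a(x) ≠ 0 has an inverse. Apply the extended Euclidean algorithm to f(x) and a(x) in F_5[x]: f(x) = (2x^2 + x + 2)·a(x) + (x);  a(x) = (3x + 1)·(x) + (3). The last nonzero remainder is the constant 3 = gcd(f, a) in F_5. Back-substituting through the division chain expresses 3 = s(x)·a(x) + t(x)·f(x) with s(x) ≡ x^3 + 2x + 3 (mod f), so (x^3 + 2x + 3)·a(x) ≡ 3 (mod f). Multiplying by 3^(-1) ≡ 2 in F_5 gives a(x)^(-1) ≡ 2·(x^3 + 2x + 3) ≡ 2x^3 + 4x + 1 (mod f). Check: (3x^2 + x + 3)·(2x^3 + 4x + 1) = x^5 + 2x^4 + 3x^3 + 2x^2 + 3x + 3 ≡ 1 (mod x^4 + 3x^2 + x + 1).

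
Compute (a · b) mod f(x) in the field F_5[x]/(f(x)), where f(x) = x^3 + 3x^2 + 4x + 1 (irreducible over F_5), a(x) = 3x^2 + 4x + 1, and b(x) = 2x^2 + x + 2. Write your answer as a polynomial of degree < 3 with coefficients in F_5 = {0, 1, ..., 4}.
a · b ≡ 4x^2 + x + 4 (mod f(x))

Multiply in F_5[x]: a(x)·b(x) = (3x^2 + 4x + 1)·(2x^2 + x + 2) = x^4 + x^3 + 2x^2 + 4x + 2. This has degree ≥ 3, so divide by f(x) over F_5: x^4 + x^3 + 2x^2 + 4x + 2 = (x + 3)·(x^3 + 3x^2 + 4x + 1) + (4x^2 + x + 4). Hence a·b ≡ 4x^2 + x + 4 (mod f). (F_5[x]/(f) is a field with 5^3 = 125 elements since f is irreducible of degree 3.)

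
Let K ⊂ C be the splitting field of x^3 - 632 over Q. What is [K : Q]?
[K : Q] = 6

The roots of x^3 - 632 are ∛632, ω∛632, ω^2∛632 where ω = e^(2πi/3) is a primitive cube root of unity, so K = Q(∛632, ω). Now [Q(∛632):Q] = 3 (since 632 is not a perfect cube, x^3 - 632 is irreducible) and [Q(ω):Q] = 2. Both 2 and 3 divide [K:Q], and [K:Q] ≤ 3·2 = 6, so [K:Q] = 6. (Equivalently: Q(∛632) ⊂ R but ω ∉ R, so [K : Q(∛632)] = 2.)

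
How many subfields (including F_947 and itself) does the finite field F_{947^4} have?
F_{947^4} has 3 subfields

The subfields of F_{p^n} are exactly the fields F_{p^d} for d | n (each is the fixed field of the unique index-d subgroup of Gal(F_{p^n}/F_p) ≅ Z/nZ). The divisors of n = 4 are {1, 2, 4}, giving 3 subfields: F_{947^1}, F_{947^2}, F_{947^4}.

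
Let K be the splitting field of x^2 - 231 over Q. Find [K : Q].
[K : Q] = 2

f(x) = x^2 - 231 factors as (x - √231)(x + √231). The splitting field is K = Q(√231). Since 231 is squarefree and > 1, it is not a perfect square, so x^2 - 231 is irreducible over Q and [Q(√231) : Q] = 2. Hence [K : Q] = 2.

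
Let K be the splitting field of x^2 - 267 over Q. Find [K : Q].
[K : Q] = 2

f(x) = x^2 - 267 factors as (x - √267)(x + √267). The splitting field is K = Q(√267). Since 267 is squarefree and > 1, it is not a perfect square, so x^2 - 267 is irreducible over Q and [Q(√267) : Q] = 2. Hence [K : Q] = 2.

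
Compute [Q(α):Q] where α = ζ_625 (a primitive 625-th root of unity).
[Q(α):Q] = 500

The minimal polynomial of ζ_625 over Q is the 625-th cyclotomic polynomial Φ_625(x), which is irreducible over Q and has degree φ(625) = 500. Hence [Q(α):Q] = φ(625) = 500.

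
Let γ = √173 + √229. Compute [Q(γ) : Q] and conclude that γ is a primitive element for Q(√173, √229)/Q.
[Q(γ) : Q] = 4 (equivalently, Q(γ) = Q(√173, √229))

Obviously Q(γ) ⊆ Q(√173, √229), and [Q(√173, √229):Q] = 4 (since 173, 229 are distinct squarefree integers > 1 with 39617 not a perfect square). To show equality we compute the minimal polynomial of γ. From γ = √173 + √229: γ^2 = 173 + 2√(39617) + 229 = 402 + 2√(39617), so γ^2 - 402 = 2√(39617); squaring, (γ^2 - 402)^2 = 4·39617, i.e. γ^4 - 804γ^2 + 161604 - 158468 = 0, i.e. γ^4 - 804γ^2 + 3136 = 0. So γ is a root of x^4 - 804x^2 + 3136. This polynomial is irreducible over Q: it has no rational root (each ±√173 ± √229 is irrational), and any factorization into two quadratics over Q would force √(39617) ∈ Q (pairing opposite roots) or √173, √229 ∈ Q (other pairings), all impossible. Hence [Q(γ):Q] = 4 = [Q(√173, √229):Q], so Q(γ) = Q(√173, √229).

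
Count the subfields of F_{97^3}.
F_{97^3} has 2 subfields

The subfields of F_{p^n} are exactly the fields F_{p^d} for d | n (each is the fixed field of the unique index-d subgroup of Gal(F_{p^n}/F_p) ≅ Z/nZ). The divisors of n = 3 are {1, 3}, giving 2 subfields: F_{97^1}, F_{97^3}.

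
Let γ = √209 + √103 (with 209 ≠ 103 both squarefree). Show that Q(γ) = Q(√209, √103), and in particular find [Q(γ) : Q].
[Q(γ) : Q] = 4 (equivalently, Q(γ) = Q(√209, √103))

Obviously Q(γ) ⊆ Q(√209, √103), and [Q(√209, √103):Q] = 4 (since 209, 103 are distinct squarefree integers > 1 with 21527 not a perfect square). To show equality we compute the minimal polynomial of γ. From γ = √209 + √103: γ^2 = 209 + 2√(21527) + 103 = 312 + 2√(21527), so γ^2 - 312 = 2√(21527); squaring, (γ^2 - 312)^2 = 4·21527, i.e. γ^4 - 624γ^2 + 97344 - 86108 = 0, i.e. γ^4 - 624γ^2 + 11236 = 0. So γ is a root of x^4 - 624x^2 + 11236. This polynomial is irreducible over Q: it has no rational root (each ±√209 ± √103 is irrational), and any factorization into two quadratics over Q would force √(21527) ∈ Q (pairing opposite roots) or √209, √103 ∈ Q (other pairings), all impossible. Hence [Q(γ):Q] = 4 = [Q(√209, √103):Q], so Q(γ) = Q(√209, √103).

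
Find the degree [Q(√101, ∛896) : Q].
[Q(√101, ∛896) : Q] = 6

Let L = Q(√101, ∛896). Since Q(√101) ⊂ L and [Q(√101):Q] = 2, the tower law gives 2 | [L:Q]. Likewise Q(∛896) ⊂ L with [Q(∛896):Q] = 3 (because 896 is not a perfect cube), so 3 | [L:Q]. As gcd(2,3) = 1, [L:Q] is divisible by 6. Conversely L is generated over Q by √101 and ∛896, so [L:Q] ≤ 2·3 = 6. Therefore [Q(√101, ∛896) : Q] = 6.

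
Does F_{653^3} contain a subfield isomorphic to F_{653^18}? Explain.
No: F_{653^18} is not a subfield of F_{653^3}

F_{p^m} embeds in F_{p^n} iff m | n. Here 18 ∤ 3 (since 3 = 0·18 + 3 with remainder 3 ≠ 0), so F_{653^18} is not a subfield of F_{653^3}. Equivalently: if it were, the tower law would give 18 = [F_{653^18}:F_653] dividing [F_{653^3}:F_653] = 3, contradiction.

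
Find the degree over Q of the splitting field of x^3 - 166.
[K : Q] = 6

The roots of x^3 - 166 are ∛166, ω∛166, ω^2∛166 where ω = e^(2πi/3) is a primitive cube root of unity, so K = Q(∛166, ω). Now [Q(∛166):Q] = 3 (since 166 is not a perfect cube, x^3 - 166 is irreducible) and [Q(ω):Q] = 2. Both 2 and 3 divide [K:Q], and [K:Q] ≤ 3·2 = 6, so [K:Q] = 6. (Equivalently: Q(∛166) ⊂ R but ω ∉ R, so [K : Q(∛166)] = 2.)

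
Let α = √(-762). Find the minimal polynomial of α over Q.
m_α(x) = x^2 + 762

α satisfies α^2 + 762 = 0, so x^2 + 762 annihilates α. Since d = -762 is squarefree and ≠ 1, it is not a perfect square in Q, so x^2 + 762 has no rational root and is therefore irreducible over Q (a degree-2 polynomial over a field is irreducible iff it has no root). Hence m_α(x) = x^2 + 762.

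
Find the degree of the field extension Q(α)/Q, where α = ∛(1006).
[Q(α):Q] = 3

The minimal polynomial of α is x^3 - 1006, irreducible over Q since 1006 is not a perfect cube (so x^3 - 1006 has no rational root). Hence [Q(α):Q] = deg(m_α) = 3.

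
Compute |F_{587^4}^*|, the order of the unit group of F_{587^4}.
|F_{587^4}^*| = 118727795760

F_{587^4} has 587^4 = 118727795761 elements; its multiplicative group consists of all nonzero elements, so |F_{587^4}^*| = 118727795761 - 1 = 118727795760. (It is cyclic since any finite subgroup of the multiplicative group of a field is cyclic.)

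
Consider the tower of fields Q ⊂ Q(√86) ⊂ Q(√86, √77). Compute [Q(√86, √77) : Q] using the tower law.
[Q(√86, √77) : Q] = 4

[Q(√86):Q] = 2 (min poly x^2 - 86, irreducible since 86 is squarefree > 1). For the top step, suppose √77 ∈ Q(√86), say √77 = c + d√86 with c, d ∈ Q. Squaring: 77 = c^2 + 86d^2 + 2cd√86. Since √86 ∉ Q this forces 2cd = 0. If d = 0 then √77 = c ∈ Q, contradicting 77 squarefree > 1. If c = 0 then 77 = 86d^2, so 86·77 = (86d)^2 is a perfect square in Q — but 86·77 = 6622 is not a perfect square (since 86 and 77 are distinct squarefree integers). Contradiction. Hence √77 ∉ Q(√86), so x^2 - 77 stays irreducible over Q(√86) and [Q(√86, √77) : Q(√86)] = 2. By the tower law, [Q(√86, √77) : Q] = 2 · 2 = 4.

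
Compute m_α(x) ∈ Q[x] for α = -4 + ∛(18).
m_α(x) = x^3 + 12x^2 + 48x + 46

Set β = α + 4 = ∛(18), so β^3 = 18. Then (α + 4)^3 - 18 = 0, i.e. α is a root of g(x) = (x + 4)^3 - 18 = x^3 + 12x^2 + 48x + 46. Since g(x) = h(x + 4) where h(x) = x^3 - 18, and h is irreducible over Q (because 18 is not a perfect cube, so h has no rational root, and a monic cubic with no rational root is irreducible), g is also irreducible (irreducibility is preserved under the substitution x → x + 4). Hence m_α(x) = x^3 + 12x^2 + 48x + 46.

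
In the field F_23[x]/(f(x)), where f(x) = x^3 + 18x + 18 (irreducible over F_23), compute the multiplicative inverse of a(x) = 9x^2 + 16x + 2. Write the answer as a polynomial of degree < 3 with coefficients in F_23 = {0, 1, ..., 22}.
a(x)^(-1) ≡ 20x^2 + 14x + 1 (mod f(x))

Since f is irreducible over F_23, F_23[x]/(f) is a field and a(x) ≠ 0 has an inverse. Apply the extended Euclidean algorithm to f(x) and a(x) in F_23[x]: f(x) = (18x + 14)·a(x) + (11x + 13);  a(x) = (5x + 6)·(11x + 13) + (16). The last nonzero remainder is the constant 16 = gcd(f, a) in F_23. Back-substituting through the division chain expresses 16 = s(x)·a(x) + t(x)·f(x) with s(x) ≡ 21x^2 + 17x + 16 (mod f), so (21x^2 + 17x + 16)·a(x) ≡ 16 (mod f). Multiplying by 16^(-1) ≡ 13 in F_23 gives a(x)^(-1) ≡ 13·(21x^2 + 17x + 16) ≡ 20x^2 + 14x + 1 (mod f). Check: (9x^2 + 16x + 2)·(20x^2 + 14x + 1) = 19x^4 + 9x^3 + 20x^2 + 21x + 2 ≡ 1 (mod x^3 + 18x + 18).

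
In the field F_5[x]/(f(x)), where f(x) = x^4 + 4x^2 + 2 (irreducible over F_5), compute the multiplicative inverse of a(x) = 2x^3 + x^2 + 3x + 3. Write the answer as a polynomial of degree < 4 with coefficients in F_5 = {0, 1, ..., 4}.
a(x)^(-1) ≡ 2x^3 + 4x^2 + 3x + 2 (mod f(x))

Since f is irreducible over F_5, F_5[x]/(f) is a field and a(x) ≠ 0 has an inverse. Apply the extended Euclidean algorithm to f(x) and a(x) in F_5[x]: f(x) = (3x + 1)·a(x) + (4x^2 + 3x + 4);  a(x) = (3x + 3)·(4x^2 + 3x + 4) + (2x + 1);  (4x^2 + 3x + 4) = (2x + 3)·(2x + 1) + (1). The last nonzero remainder is the constant 1 = gcd(f, a) in F_5. Back-substituting through the division chain expresses 1 = s(x)·a(x) + t(x)·f(x) with s(x) ≡ 2x^3 + 4x^2 + 3x + 2 (mod f), so a(x)^(-1) ≡ s(x) = 2x^3 + 4x^2 + 3x + 2 (mod f). Check: (2x^3 + x^2 + 3x + 3)·(2x^3 + 4x^2 + 3x + 2) = 4x^6 + x^4 + 3x^2 + 1 ≡ 1 (mod x^4 + 4x^2 + 2).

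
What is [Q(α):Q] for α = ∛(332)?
[Q(α):Q] = 3

The minimal polynomial of α is x^3 - 332, irreducible over Q since 332 is not a perfect cube (so x^3 - 332 has no rational root). Hence [Q(α):Q] = deg(m_α) = 3.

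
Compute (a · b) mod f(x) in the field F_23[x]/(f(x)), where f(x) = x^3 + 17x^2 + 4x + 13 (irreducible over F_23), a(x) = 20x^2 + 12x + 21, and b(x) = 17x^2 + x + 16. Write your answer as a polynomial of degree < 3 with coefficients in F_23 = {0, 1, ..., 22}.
a · b ≡ 10x^2 + 8x + 22 (mod f(x))

Multiply in F_23[x]: a(x)·b(x) = (20x^2 + 12x + 21)·(17x^2 + x + 16) = 18x^4 + 17x^3 + 22x^2 + 6x + 14. This has degree ≥ 3, so divide by f(x) over F_23: 18x^4 + 17x^3 + 22x^2 + 6x + 14 = (18x + 10)·(x^3 + 17x^2 + 4x + 13) + (10x^2 + 8x + 22). Hence a·b ≡ 10x^2 + 8x + 22 (mod f). (F_23[x]/(f) is a field with 23^3 = 12167 elements since f is irreducible of degree 3.)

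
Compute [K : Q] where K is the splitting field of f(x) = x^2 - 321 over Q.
[K : Q] = 2

f(x) = x^2 - 321 factors as (x - √321)(x + √321). The splitting field is K = Q(√321). Since 321 is squarefree and > 1, it is not a perfect square, so x^2 - 321 is irreducible over Q and [Q(√321) : Q] = 2. Hence [K : Q] = 2.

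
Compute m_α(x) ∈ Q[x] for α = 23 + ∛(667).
m_α(x) = x^3 - 69x^2 + 1587x - 12834

Set β = α - 23 = ∛(667), so β^3 = 667. Then (α - 23)^3 - 667 = 0, i.e. α is a root of g(x) = (x - 23)^3 - 667 = x^3 - 69x^2 + 1587x - 12834. Since g(x) = h(x - 23) where h(x) = x^3 - 667, and h is irreducible over Q (because 667 is not a perfect cube, so h has no rational root, and a monic cubic with no rational root is irreducible), g is also irreducible (irreducibility is preserved under the substitution x → x - 23). Hence m_α(x) = x^3 - 69x^2 + 1587x - 12834.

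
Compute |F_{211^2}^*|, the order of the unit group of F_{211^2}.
|F_{211^2}^*| = 44520

F_{211^2} has 211^2 = 44521 elements; its multiplicative group consists of all nonzero elements, so |F_{211^2}^*| = 44521 - 1 = 44520. (It is cyclic since any finite subgroup of the multiplicative group of a field is cyclic.)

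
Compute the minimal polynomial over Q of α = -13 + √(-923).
m_α(x) = x^2 + 26x + 1092

From α + 13 = √(-923), squaring gives (α + 13)^2 = -923, i.e. α^2 + 26α + 169 = -923, so α^2 + 26α + 1092 = 0. The discriminant of x^2 + 26x + 1092 is (26)^2 - 4·(1092) = 676 - 4368 = -3692, and 4·(-923) is not a perfect square in Q since -923 is squarefree and ≠ 1. Hence x^2 + 26x + 1092 is irreducible over Q and is the minimal polynomial of α.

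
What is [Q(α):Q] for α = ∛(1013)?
[Q(α):Q] = 3

The minimal polynomial of α is x^3 - 1013, irreducible over Q since 1013 is not a perfect cube (so x^3 - 1013 has no rational root). Hence [Q(α):Q] = deg(m_α) = 3.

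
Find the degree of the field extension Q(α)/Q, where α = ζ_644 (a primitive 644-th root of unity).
[Q(α):Q] = 264

The minimal polynomial of ζ_644 over Q is the 644-th cyclotomic polynomial Φ_644(x), which is irreducible over Q and has degree φ(644) = 264. Hence [Q(α):Q] = φ(644) = 264.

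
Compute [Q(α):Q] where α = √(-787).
[Q(α):Q] = 2

[Q(α):Q] equals the degree of the minimal polynomial of α. Here α^2 = -787 and x^2 + 787 is irreducible (d = -787 is squarefree, ≠ 1, hence not a square), so deg(m_α) = 2. Thus [Q(α):Q] = 2.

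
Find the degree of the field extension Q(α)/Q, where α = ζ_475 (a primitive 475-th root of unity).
[Q(α):Q] = 360

The minimal polynomial of ζ_475 over Q is the 475-th cyclotomic polynomial Φ_475(x), which is irreducible over Q and has degree φ(475) = 360. Hence [Q(α):Q] = φ(475) = 360.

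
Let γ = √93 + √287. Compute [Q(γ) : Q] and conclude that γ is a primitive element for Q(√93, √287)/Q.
[Q(γ) : Q] = 4 (equivalently, Q(γ) = Q(√93, √287))

Obviously Q(γ) ⊆ Q(√93, √287), and [Q(√93, √287):Q] = 4 (since 93, 287 are distinct squarefree integers > 1 with 26691 not a perfect square). To show equality we compute the minimal polynomial of γ. From γ = √93 + √287: γ^2 = 93 + 2√(26691) + 287 = 380 + 2√(26691), so γ^2 - 380 = 2√(26691); squaring, (γ^2 - 380)^2 = 4·26691, i.e. γ^4 - 760γ^2 + 144400 - 106764 = 0, i.e. γ^4 - 760γ^2 + 37636 = 0. So γ is a root of x^4 - 760x^2 + 37636. This polynomial is irreducible over Q: it has no rational root (each ±√93 ± √287 is irrational), and any factorization into two quadratics over Q would force √(26691) ∈ Q (pairing opposite roots) or √93, √287 ∈ Q (other pairings), all impossible. Hence [Q(γ):Q] = 4 = [Q(√93, √287):Q], so Q(γ) = Q(√93, √287).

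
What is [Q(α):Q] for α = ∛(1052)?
[Q(α):Q] = 3

The minimal polynomial of α is x^3 - 1052, irreducible over Q since 1052 is not a perfect cube (so x^3 - 1052 has no rational root). Hence [Q(α):Q] = deg(m_α) = 3.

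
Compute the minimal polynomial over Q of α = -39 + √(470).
m_α(x) = x^2 + 78x + 1051

From α + 39 = √(470), squaring gives (α + 39)^2 = 470, i.e. α^2 + 78α + 1521 = 470, so α^2 + 78α + 1051 = 0. The discriminant of x^2 + 78x + 1051 is (78)^2 - 4·(1051) = 6084 - 4204 = 1880, and 4·(470) is not a perfect square in Q since 470 is squarefree and ≠ 1. Hence x^2 + 78x + 1051 is irreducible over Q and is the minimal polynomial of α.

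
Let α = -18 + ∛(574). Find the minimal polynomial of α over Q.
m_α(x) = x^3 + 54x^2 + 972x + 5258

Set β = α + 18 = ∛(574), so β^3 = 574. Then (α + 18)^3 - 574 = 0, i.e. α is a root of g(x) = (x + 18)^3 - 574 = x^3 + 54x^2 + 972x + 5258. Since g(x) = h(x + 18) where h(x) = x^3 - 574, and h is irreducible over Q (because 574 is not a perfect cube, so h has no rational root, and a monic cubic with no rational root is irreducible), g is also irreducible (irreducibility is preserved under the substitution x → x + 18). Hence m_α(x) = x^3 + 54x^2 + 972x + 5258.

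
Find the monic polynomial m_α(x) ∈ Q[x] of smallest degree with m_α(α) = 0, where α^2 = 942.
m_α(x) = x^2 - 942

α satisfies α^2 - 942 = 0, so x^2 - 942 annihilates α. Since d = 942 is squarefree and ≠ 1, it is not a perfect square in Q, so x^2 - 942 has no rational root and is therefore irreducible over Q (a degree-2 polynomial over a field is irreducible iff it has no root). Hence m_α(x) = x^2 - 942.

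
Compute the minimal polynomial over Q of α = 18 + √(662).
m_α(x) = x^2 - 36x - 338

From α - 18 = √(662), squaring gives (α - 18)^2 = 662, i.e. α^2 - 36α + 324 = 662, so α^2 - 36α - 338 = 0. The discriminant of x^2 - 36x - 338 is (-36)^2 - 4·(-338) = 1296 + 1352 = 2648, and 4·(662) is not a perfect square in Q since 662 is squarefree and ≠ 1. Hence x^2 - 36x - 338 is irreducible over Q and is the minimal polynomial of α.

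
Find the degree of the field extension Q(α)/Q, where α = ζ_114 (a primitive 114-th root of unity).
[Q(α):Q] = 36

The minimal polynomial of ζ_114 over Q is the 114-th cyclotomic polynomial Φ_114(x), which is irreducible over Q and has degree φ(114) = 36. Hence [Q(α):Q] = φ(114) = 36.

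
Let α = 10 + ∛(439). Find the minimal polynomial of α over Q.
m_α(x) = x^3 - 30x^2 + 300x - 1439

Set β = α - 10 = ∛(439), so β^3 = 439. Then (α - 10)^3 - 439 = 0, i.e. α is a root of g(x) = (x - 10)^3 - 439 = x^3 - 30x^2 + 300x - 1439. Since g(x) = h(x - 10) where h(x) = x^3 - 439, and h is irreducible over Q (because 439 is not a perfect cube, so h has no rational root, and a monic cubic with no rational root is irreducible), g is also irreducible (irreducibility is preserved under the substitution x → x - 10). Hence m_α(x) = x^3 - 30x^2 + 300x - 1439.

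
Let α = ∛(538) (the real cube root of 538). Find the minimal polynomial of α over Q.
m_α(x) = x^3 - 538

α satisfies α^3 = 538, so x^3 - 538 annihilates α. By the rational root test, a rational root p/q (in lowest terms) of x^3 - 538 would satisfy p^3 = 538 q^3, forcing q = 1 and p^3 = 538; but 538 is not a perfect cube, contradiction. A monic cubic over Q with no rational root is irreducible (any nontrivial factorization would include a linear factor). Hence x^3 - 538 is the minimal polynomial of α, and in particular [Q(α):Q] = 3.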